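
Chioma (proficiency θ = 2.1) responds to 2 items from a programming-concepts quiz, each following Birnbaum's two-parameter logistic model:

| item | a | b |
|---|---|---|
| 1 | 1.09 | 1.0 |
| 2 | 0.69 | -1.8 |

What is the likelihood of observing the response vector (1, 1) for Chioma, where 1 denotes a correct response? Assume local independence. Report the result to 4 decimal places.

P(θ) = 1 / (1 + exp(−a(θ − b)))
P_1 = 1/(1+e^{-1.1990}) = 0.7683
P_2 = 1/(1+e^{-2.6910}) = 0.9365
L = P_1 × P_2 = 0.7683 × 0.9365 = 0.71955

0.7196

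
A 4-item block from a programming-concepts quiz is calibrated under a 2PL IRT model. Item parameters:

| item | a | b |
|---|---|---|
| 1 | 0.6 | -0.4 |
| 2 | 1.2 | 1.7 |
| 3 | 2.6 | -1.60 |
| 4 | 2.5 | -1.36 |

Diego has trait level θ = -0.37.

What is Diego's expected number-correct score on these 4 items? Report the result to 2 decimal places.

2.46

P(θ) = 1 / (1 + exp(−a(θ − b)))
P_1 = 1/(1+e^{-0.0180}) = 0.5045
P_2 = 1/(1+e^{2.4840}) = 0.0770
P_3 = 1/(1+e^{-3.1980}) = 0.9608
P_4 = 1/(1+e^{-2.4750}) = 0.9224
E[score] = 0.5045 + 0.0770 + 0.9608 + 0.9224 = 2.4646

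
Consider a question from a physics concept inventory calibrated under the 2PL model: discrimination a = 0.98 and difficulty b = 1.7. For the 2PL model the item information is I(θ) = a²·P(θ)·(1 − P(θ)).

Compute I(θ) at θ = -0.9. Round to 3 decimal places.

P = 1/(1+e^{2.5480}) = 0.0726
P(1−P) = 0.0726 × 0.9274 = 0.0673
I = a² × P(1−P) = 0.98² × 0.0673 = 0.06463

0.065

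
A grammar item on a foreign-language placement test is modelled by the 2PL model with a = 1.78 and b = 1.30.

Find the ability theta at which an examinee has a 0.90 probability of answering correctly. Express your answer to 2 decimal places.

2.53

P(theta) = 1 / (1 + exp(−a(theta − b)))
logit = ln(0.9000/0.1000) = 2.1972
theta = b + logit/(a) = 1.30 + 2.1972/1.7800 = 2.5344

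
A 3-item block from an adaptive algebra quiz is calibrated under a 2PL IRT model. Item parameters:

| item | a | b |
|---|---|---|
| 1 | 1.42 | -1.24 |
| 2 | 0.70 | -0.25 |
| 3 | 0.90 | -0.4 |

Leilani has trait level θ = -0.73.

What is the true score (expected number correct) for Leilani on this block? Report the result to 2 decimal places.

1.52

P(θ) = 1 / (1 + exp(−a(θ − b)))
P_1 = 1/(1+e^{-0.7242}) = 0.6735
P_2 = 1/(1+e^{0.3360}) = 0.4168
P_3 = 1/(1+e^{0.2970}) = 0.4263
E[score] = 0.6735 + 0.4168 + 0.4263 = 1.5166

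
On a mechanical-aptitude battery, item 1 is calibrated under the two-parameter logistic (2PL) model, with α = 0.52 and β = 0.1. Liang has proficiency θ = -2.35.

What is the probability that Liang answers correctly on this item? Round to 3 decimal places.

P(θ) = 1 / (1 + exp(−α(θ − β)))
Exponent: 0.52 × (-2.35 − 0.1) = -1.2740
1/(1 + e^{1.2740}) = 0.2186

0.219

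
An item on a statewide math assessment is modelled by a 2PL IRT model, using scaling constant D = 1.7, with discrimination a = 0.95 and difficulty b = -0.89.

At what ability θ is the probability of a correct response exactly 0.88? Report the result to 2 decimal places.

0.34

P(θ) = 1 / (1 + exp(−D·a(θ − b)))
logit = ln(0.8800/0.1200) = 1.9924
θ = b + logit/(1.7·a) = -0.89 + 1.9924/1.6150 = 0.3437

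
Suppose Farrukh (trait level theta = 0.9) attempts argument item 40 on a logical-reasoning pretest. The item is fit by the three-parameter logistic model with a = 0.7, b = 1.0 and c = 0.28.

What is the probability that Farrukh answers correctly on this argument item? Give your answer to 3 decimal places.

P(theta) = c + (1 − c) · 1 / (1 + exp(−a(theta − b)))
Exponent: 0.7 × (0.9 − 1.0) = -0.0700
1/(1 + e^{0.0700}) = 0.4825
P = 0.28 + 0.72 × 0.4825 = 0.6274

0.627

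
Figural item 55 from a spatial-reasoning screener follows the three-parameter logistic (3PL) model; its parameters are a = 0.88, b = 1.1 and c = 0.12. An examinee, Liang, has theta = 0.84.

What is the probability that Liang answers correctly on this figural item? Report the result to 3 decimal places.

0.510

P(theta) = c + (1 − c) · 1 / (1 + exp(−a(theta − b)))
Exponent: 0.88 × (0.84 − 1.1) = -0.2288
1/(1 + e^{0.2288}) = 0.4430
P = 0.12 + 0.88 × 0.4430 = 0.5099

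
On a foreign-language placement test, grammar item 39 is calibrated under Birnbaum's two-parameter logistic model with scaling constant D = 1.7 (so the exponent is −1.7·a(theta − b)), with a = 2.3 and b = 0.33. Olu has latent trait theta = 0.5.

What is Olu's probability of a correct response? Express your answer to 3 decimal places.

P(theta) = 1 / (1 + exp(−D·a(theta − b)))
Exponent: 1.7 × 2.3 × (0.5 − 0.33) = 0.6647
1/(1 + e^{-0.6647}) = 0.6603
P = 0.6603

0.660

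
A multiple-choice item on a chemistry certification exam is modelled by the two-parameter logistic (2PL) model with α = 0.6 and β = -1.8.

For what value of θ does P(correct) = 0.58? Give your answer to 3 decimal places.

P(θ) = 1 / (1 + exp(−α(θ − β)))
logit = ln(0.5800/0.4200) = 0.3228
θ = β + logit/(α) = -1.8 + 0.3228/0.6000 = -1.2620

-1.262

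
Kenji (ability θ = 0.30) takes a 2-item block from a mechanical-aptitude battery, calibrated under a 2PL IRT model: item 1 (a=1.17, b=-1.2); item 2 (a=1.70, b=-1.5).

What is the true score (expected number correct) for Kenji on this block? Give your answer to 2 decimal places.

P(θ) = 1 / (1 + exp(−a(θ − b)))
P_1 = 1/(1+e^{-1.7550}) = 0.8526
P_2 = 1/(1+e^{-3.0600}) = 0.9552
E[score] = 0.8526 + 0.9552 = 1.8078

1.81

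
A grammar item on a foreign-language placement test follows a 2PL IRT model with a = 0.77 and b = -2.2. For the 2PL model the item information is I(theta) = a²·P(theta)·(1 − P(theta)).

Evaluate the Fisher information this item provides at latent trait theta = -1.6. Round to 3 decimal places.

0.141

P = 1/(1+e^{-0.4620}) = 0.6135
P(1−P) = 0.6135 × 0.3865 = 0.2371
I = a² × P(1−P) = 0.77² × 0.2371 = 0.14059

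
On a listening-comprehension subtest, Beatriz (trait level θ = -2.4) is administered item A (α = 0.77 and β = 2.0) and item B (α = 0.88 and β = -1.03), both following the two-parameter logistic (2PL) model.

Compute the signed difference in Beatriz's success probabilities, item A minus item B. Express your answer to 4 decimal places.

-0.1978

P(θ) = 1 / (1 + exp(−α(θ − β)))
P_A = 0.0327
P_B = 0.2305
P_A − P_B = -0.1978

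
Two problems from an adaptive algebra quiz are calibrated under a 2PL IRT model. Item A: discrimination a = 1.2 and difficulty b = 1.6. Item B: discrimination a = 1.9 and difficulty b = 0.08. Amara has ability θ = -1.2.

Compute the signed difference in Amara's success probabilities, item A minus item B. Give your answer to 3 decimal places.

-0.047

P(θ) = 1 / (1 + exp(−a(θ − b)))
P_A = 0.0336
P_B = 0.0808
P_A − P_B = -0.0472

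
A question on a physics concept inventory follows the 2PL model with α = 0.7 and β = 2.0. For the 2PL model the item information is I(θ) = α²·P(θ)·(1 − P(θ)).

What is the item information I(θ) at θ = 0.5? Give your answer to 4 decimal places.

0.0941

P = 1/(1+e^{1.0500}) = 0.2592
P(1−P) = 0.2592 × 0.7408 = 0.1920
I = α² × P(1−P) = 0.7² × 0.1920 = 0.09409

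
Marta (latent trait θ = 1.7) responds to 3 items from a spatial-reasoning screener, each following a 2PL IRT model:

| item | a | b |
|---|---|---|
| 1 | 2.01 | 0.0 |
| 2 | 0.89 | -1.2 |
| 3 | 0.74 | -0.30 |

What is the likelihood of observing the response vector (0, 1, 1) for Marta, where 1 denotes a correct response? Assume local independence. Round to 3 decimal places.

P(θ) = 1 / (1 + exp(−a(θ − b)))
P_1 = 1/(1+e^{-3.4170}) = 0.9682
P_2 = 1/(1+e^{-2.5810}) = 0.9296
P_3 = 1/(1+e^{-1.4800}) = 0.8146
L = (1−P_1) × P_2 × P_3 = 0.0318 × 0.9296 × 0.8146 = 0.02406

0.024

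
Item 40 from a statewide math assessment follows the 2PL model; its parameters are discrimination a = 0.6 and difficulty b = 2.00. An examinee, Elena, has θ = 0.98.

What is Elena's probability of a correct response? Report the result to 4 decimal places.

0.3516

P(θ) = 1 / (1 + exp(−a(θ − b)))
Exponent: 0.6 × (0.98 − 2.00) = -0.6120
1/(1 + e^{0.6120}) = 0.3516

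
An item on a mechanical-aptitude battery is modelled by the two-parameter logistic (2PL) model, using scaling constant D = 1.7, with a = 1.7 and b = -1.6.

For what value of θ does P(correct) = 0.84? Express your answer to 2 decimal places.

-1.03

P(θ) = 1 / (1 + exp(−D·a(θ − b)))
logit = ln(0.8400/0.1600) = 1.6582
θ = b + logit/(1.7·a) = -1.6 + 1.6582/2.8900 = -1.0262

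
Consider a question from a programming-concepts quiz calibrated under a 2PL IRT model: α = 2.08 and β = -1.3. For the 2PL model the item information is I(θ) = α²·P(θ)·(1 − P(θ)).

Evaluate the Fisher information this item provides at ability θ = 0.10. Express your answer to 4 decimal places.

P = 1/(1+e^{-2.9120}) = 0.9484
P(1−P) = 0.9484 × 0.0516 = 0.0489
I = α² × P(1−P) = 2.08² × 0.0489 = 0.21158

0.2116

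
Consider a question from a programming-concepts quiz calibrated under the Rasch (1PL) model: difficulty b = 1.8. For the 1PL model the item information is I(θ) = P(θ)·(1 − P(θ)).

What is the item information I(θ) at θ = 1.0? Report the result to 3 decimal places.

P = 1/(1+e^{0.8000}) = 0.3100
P(1−P) = 0.3100 × 0.6900 = 0.2139
I = P(1−P) = 0.21391

0.214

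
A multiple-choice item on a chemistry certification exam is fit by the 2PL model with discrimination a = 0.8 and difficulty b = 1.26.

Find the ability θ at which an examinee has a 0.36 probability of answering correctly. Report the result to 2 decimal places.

0.54

P(θ) = 1 / (1 + exp(−a(θ − b)))
logit = ln(0.3600/0.6400) = -0.5754
θ = b + logit/(a) = 1.26 + (-0.5754)/0.8000 = 0.5408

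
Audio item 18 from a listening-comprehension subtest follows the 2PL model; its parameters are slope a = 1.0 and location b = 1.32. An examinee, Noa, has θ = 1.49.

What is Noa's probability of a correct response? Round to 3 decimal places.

P(θ) = 1 / (1 + exp(−a(θ − b)))
Exponent: 1.0 × (1.49 − 1.32) = 0.1700
1/(1 + e^{-0.1700}) = 0.5424

0.542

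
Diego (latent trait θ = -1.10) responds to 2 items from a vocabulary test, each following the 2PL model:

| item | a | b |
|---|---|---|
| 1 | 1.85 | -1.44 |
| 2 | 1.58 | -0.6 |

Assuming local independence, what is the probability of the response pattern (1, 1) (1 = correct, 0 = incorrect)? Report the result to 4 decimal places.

P(θ) = 1 / (1 + exp(−a(θ − b)))
P_1 = 1/(1+e^{-0.6290}) = 0.6523
P_2 = 1/(1+e^{0.7900}) = 0.3122
L = P_1 × P_2 = 0.6523 × 0.3122 = 0.20362

0.2036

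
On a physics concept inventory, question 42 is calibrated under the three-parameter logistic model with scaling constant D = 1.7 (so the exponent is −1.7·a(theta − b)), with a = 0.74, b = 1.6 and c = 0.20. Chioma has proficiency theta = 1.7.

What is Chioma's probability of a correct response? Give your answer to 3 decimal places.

P(theta) = c + (1 − c) · 1 / (1 + exp(−D·a(theta − b)))
Exponent: 1.7 × 0.74 × (1.7 − 1.6) = 0.1258
1/(1 + e^{-0.1258}) = 0.5314
P = 0.20 + 0.80 × 0.5314 = 0.6251

0.625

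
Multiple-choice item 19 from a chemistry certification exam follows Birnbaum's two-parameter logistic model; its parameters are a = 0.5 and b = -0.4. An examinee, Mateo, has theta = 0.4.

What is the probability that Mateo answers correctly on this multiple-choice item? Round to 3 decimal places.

P(theta) = 1 / (1 + exp(−a(theta − b)))
Exponent: 0.5 × (0.4 − (-0.4)) = 0.4000
1/(1 + e^{-0.4000}) = 0.5987

0.599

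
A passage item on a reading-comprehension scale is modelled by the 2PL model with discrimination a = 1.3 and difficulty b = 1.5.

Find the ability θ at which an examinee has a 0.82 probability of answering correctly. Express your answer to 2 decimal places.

P(θ) = 1 / (1 + exp(−a(θ − b)))
logit = ln(0.8200/0.1800) = 1.5163
θ = b + logit/(a) = 1.5 + 1.5163/1.3000 = 2.6664

2.67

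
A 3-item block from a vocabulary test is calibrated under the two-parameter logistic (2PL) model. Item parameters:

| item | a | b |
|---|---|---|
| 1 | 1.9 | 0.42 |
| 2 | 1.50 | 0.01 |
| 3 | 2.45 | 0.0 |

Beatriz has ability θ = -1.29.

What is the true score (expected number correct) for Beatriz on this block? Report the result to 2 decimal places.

P(θ) = 1 / (1 + exp(−a(θ − b)))
P_1 = 1/(1+e^{3.2490}) = 0.0374
P_2 = 1/(1+e^{1.9500}) = 0.1246
P_3 = 1/(1+e^{3.1605}) = 0.0407
E[score] = 0.0374 + 0.1246 + 0.0407 = 0.2026

0.20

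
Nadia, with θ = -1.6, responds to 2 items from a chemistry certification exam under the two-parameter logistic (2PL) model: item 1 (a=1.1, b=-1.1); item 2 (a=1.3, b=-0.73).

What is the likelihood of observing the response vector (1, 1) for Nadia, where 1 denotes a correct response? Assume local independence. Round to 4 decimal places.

P(θ) = 1 / (1 + exp(−a(θ − b)))
P_1 = 1/(1+e^{0.5500}) = 0.3659
P_2 = 1/(1+e^{1.1310}) = 0.2440
L = P_1 × P_2 = 0.3659 × 0.2440 = 0.08926

0.0893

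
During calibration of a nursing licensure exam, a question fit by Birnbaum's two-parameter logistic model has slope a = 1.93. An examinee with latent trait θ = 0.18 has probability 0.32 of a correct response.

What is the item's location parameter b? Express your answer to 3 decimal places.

0.571

P(θ) = 1 / (1 + exp(−a(θ − b)))
logit(0.32) = ln(0.32/0.68) = -0.7538
b = θ − logit/(a) = 0.18 − (-0.7538)/1.9300 = 0.5706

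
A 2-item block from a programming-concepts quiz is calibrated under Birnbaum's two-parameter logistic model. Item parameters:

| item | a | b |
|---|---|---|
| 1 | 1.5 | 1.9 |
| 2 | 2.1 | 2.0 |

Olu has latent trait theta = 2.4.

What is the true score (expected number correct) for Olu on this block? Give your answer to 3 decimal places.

1.378

P(theta) = 1 / (1 + exp(−a(theta − b)))
P_1 = 1/(1+e^{-0.7500}) = 0.6792
P_2 = 1/(1+e^{-0.8400}) = 0.6985
E[score] = 0.6792 + 0.6985 = 1.3776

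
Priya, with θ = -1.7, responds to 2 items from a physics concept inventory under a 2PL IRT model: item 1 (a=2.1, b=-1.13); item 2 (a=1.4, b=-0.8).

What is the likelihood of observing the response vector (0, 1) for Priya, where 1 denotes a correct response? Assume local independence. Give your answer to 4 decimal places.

P(θ) = 1 / (1 + exp(−a(θ − b)))
P_1 = 1/(1+e^{1.1970}) = 0.2320
P_2 = 1/(1+e^{1.2600}) = 0.2210
L = (1−P_1) × P_2 = 0.7680 × 0.2210 = 0.16971

0.1697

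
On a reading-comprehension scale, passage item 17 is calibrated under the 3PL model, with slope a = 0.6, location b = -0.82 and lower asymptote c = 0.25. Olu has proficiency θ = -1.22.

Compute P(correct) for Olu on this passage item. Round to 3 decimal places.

0.580

P(θ) = c + (1 − c) · 1 / (1 + exp(−a(θ − b)))
Exponent: 0.6 × (-1.22 − (-0.82)) = -0.2400
1/(1 + e^{0.2400}) = 0.4403
P = 0.25 + 0.75 × 0.4403 = 0.5802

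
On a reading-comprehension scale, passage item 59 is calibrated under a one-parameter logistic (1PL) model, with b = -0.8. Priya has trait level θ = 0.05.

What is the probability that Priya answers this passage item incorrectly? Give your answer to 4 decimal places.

0.2994

P(θ) = 1 / (1 + exp(−(θ − b)))
Exponent: (0.05 − (-0.8)) = 0.8500
1/(1 + e^{-0.8500}) = 0.7006
P = 0.7006
P(incorrect) = 1 − 0.7006 = 0.2994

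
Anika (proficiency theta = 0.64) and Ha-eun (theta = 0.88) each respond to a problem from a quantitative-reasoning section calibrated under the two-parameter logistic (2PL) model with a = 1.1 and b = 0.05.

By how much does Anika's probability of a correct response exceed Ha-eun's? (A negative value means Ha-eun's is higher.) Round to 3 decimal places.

P(theta) = 1 / (1 + exp(−a(theta − b)))
P(Anika) = 0.6568  [exponent 0.6490]
P(Ha-eun) = 0.7136  [exponent 0.9130]
Difference = 0.6568 − 0.7136 = -0.0568

-0.057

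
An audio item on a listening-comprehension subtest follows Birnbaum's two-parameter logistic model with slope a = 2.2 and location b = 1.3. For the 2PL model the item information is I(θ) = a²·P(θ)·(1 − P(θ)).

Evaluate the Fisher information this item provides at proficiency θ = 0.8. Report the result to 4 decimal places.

P = 1/(1+e^{1.1000}) = 0.2497
P(1−P) = 0.2497 × 0.7503 = 0.1874
I = a² × P(1−P) = 2.2² × 0.1874 = 0.90687

0.9069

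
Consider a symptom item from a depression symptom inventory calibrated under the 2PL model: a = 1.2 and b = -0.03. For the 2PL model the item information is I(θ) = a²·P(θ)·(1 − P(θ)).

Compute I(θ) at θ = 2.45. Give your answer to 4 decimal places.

P = 1/(1+e^{-2.9760}) = 0.9515
P(1−P) = 0.9515 × 0.0485 = 0.0462
I = a² × P(1−P) = 1.2² × 0.0462 = 0.06648

0.0665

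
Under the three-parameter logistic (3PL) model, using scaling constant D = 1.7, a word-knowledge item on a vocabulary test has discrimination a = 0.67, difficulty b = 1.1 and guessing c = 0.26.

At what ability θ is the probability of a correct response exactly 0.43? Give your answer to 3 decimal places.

P(θ) = c + (1 − c) · 1 / (1 + exp(−D·a(θ − b)))
Remove guessing floor: (0.43 − 0.26)/(1 − 0.26) = 0.2297
logit = ln(0.2297/0.7703) = -1.2098
θ = b + logit/(1.7·a) = 1.1 + (-1.2098)/1.1390 = 0.0378

0.038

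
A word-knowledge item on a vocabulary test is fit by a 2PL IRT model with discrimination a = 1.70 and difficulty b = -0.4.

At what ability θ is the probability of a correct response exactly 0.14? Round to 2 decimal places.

-1.47

P(θ) = 1 / (1 + exp(−a(θ − b)))
logit = ln(0.1400/0.8600) = -1.8153
θ = b + logit/(a) = -0.4 + (-1.8153)/1.7000 = -1.4678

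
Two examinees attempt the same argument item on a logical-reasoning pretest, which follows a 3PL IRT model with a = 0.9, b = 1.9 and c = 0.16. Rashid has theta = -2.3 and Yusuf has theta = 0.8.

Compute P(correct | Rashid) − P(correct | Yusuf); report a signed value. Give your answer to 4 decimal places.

-0.2088

P(theta) = c + (1 − c) · 1 / (1 + exp(−a(theta − b)))
P(Rashid) = 0.1787  [exponent -3.7800]
P(Yusuf) = 0.3876  [exponent -0.9900]
Difference = 0.1787 − 0.3876 = -0.2088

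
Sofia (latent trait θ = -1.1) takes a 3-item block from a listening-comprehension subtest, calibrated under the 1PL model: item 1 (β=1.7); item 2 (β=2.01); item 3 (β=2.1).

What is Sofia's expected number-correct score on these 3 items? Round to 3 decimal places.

P(θ) = 1 / (1 + exp(−(θ − β)))
P_1 = 1/(1+e^{2.8000}) = 0.0573
P_2 = 1/(1+e^{3.1100}) = 0.0427
P_3 = 1/(1+e^{3.2000}) = 0.0392
E[score] = 0.0573 + 0.0427 + 0.0392 = 0.1392

0.139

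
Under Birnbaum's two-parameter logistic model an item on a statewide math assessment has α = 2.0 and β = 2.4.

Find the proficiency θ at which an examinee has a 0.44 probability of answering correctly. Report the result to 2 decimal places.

2.28

P(θ) = 1 / (1 + exp(−α(θ − β)))
logit = ln(0.4400/0.5600) = -0.2412
θ = β + logit/(α) = 2.4 + (-0.2412)/2.0000 = 2.2794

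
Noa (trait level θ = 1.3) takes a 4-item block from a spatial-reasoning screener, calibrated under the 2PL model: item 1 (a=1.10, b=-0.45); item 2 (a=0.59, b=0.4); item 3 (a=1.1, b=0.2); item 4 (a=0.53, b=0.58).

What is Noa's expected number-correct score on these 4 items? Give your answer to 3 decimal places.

2.867

P(θ) = 1 / (1 + exp(−a(θ − b)))
P_1 = 1/(1+e^{-1.9250}) = 0.8727
P_2 = 1/(1+e^{-0.5310}) = 0.6297
P_3 = 1/(1+e^{-1.2100}) = 0.7703
P_4 = 1/(1+e^{-0.3816}) = 0.5943
E[score] = 0.8727 + 0.6297 + 0.7703 + 0.5943 = 2.8670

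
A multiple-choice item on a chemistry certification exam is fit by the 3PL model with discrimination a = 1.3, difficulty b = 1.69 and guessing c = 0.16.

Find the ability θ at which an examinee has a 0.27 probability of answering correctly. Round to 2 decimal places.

0.23

P(θ) = c + (1 − c) · 1 / (1 + exp(−a(θ − b)))
Remove guessing floor: (0.27 − 0.16)/(1 − 0.16) = 0.1310
logit = ln(0.1310/0.8690) = -1.8926
θ = b + logit/(a) = 1.69 + (-1.8926)/1.3000 = 0.2342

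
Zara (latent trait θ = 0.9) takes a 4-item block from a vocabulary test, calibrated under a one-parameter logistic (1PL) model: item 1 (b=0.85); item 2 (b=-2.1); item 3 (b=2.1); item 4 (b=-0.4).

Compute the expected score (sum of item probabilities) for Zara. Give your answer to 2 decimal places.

P(θ) = 1 / (1 + exp(−(θ − b)))
P_1 = 1/(1+e^{-0.0500}) = 0.5125
P_2 = 1/(1+e^{-3.0000}) = 0.9526
P_3 = 1/(1+e^{1.2000}) = 0.2315
P_4 = 1/(1+e^{-1.3000}) = 0.7858
E[score] = 0.5125 + 0.9526 + 0.2315 + 0.7858 = 2.4824

2.48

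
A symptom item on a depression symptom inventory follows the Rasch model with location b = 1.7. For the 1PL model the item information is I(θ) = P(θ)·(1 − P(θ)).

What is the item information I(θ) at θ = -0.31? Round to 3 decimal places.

P = 1/(1+e^{2.0100}) = 0.1182
P(1−P) = 0.1182 × 0.8818 = 0.1042
I = P(1−P) = 0.10420

0.104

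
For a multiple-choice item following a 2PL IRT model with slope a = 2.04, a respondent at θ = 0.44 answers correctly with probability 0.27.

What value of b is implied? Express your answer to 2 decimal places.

P(θ) = 1 / (1 + exp(−a(θ − b)))
logit(0.27) = ln(0.27/0.73) = -0.9946
b = θ − logit/(a) = 0.44 − (-0.9946)/2.0400 = 0.9276

0.93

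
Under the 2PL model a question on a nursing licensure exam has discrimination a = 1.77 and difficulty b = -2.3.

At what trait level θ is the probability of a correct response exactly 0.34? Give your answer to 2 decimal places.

P(θ) = 1 / (1 + exp(−a(θ − b)))
logit = ln(0.3400/0.6600) = -0.6633
θ = b + logit/(a) = -2.3 + (-0.6633)/1.7700 = -2.6747

-2.67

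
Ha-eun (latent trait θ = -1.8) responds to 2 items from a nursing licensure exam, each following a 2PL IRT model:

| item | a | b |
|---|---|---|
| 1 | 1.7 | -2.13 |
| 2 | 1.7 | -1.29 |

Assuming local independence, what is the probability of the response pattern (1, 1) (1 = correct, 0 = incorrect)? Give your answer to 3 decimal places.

0.188

P(θ) = 1 / (1 + exp(−a(θ − b)))
P_1 = 1/(1+e^{-0.5610}) = 0.6367
P_2 = 1/(1+e^{0.8670}) = 0.2959
L = P_1 × P_2 = 0.6367 × 0.2959 = 0.18838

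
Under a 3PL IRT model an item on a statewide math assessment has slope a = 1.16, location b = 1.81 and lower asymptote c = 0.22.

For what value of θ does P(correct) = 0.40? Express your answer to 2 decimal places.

0.77

P(θ) = c + (1 − c) · 1 / (1 + exp(−a(θ − b)))
Remove guessing floor: (0.40 − 0.22)/(1 − 0.22) = 0.2308
logit = ln(0.2308/0.7692) = -1.2040
θ = b + logit/(a) = 1.81 + (-1.2040)/1.1600 = 0.7721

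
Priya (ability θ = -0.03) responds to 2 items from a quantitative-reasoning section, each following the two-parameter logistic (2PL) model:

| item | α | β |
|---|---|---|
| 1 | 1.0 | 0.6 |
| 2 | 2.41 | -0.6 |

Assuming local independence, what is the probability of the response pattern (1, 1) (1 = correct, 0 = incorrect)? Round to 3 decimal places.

0.277

P(θ) = 1 / (1 + exp(−α(θ − β)))
P_1 = 1/(1+e^{0.6300}) = 0.3475
P_2 = 1/(1+e^{-1.3737}) = 0.7980
L = P_1 × P_2 = 0.3475 × 0.7980 = 0.27731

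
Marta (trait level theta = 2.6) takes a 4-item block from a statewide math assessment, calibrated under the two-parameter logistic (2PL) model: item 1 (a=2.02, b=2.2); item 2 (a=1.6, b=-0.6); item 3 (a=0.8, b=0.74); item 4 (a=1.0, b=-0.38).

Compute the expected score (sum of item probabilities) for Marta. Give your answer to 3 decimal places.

3.453

P(theta) = 1 / (1 + exp(−a(theta − b)))
P_1 = 1/(1+e^{-0.8080}) = 0.6917
P_2 = 1/(1+e^{-5.1200}) = 0.9941
P_3 = 1/(1+e^{-1.4880}) = 0.8158
P_4 = 1/(1+e^{-2.9800}) = 0.9517
E[score] = 0.6917 + 0.9941 + 0.8158 + 0.9517 = 3.4532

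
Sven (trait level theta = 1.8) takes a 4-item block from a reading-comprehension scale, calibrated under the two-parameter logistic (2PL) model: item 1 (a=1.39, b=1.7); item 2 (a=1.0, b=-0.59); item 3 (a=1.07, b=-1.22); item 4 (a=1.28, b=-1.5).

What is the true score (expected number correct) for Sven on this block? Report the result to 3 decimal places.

P(theta) = 1 / (1 + exp(−a(theta − b)))
P_1 = 1/(1+e^{-0.1390}) = 0.5347
P_2 = 1/(1+e^{-2.3900}) = 0.9161
P_3 = 1/(1+e^{-3.2314}) = 0.9620
P_4 = 1/(1+e^{-4.2240}) = 0.9856
E[score] = 0.5347 + 0.9161 + 0.9620 + 0.9856 = 3.3983

3.398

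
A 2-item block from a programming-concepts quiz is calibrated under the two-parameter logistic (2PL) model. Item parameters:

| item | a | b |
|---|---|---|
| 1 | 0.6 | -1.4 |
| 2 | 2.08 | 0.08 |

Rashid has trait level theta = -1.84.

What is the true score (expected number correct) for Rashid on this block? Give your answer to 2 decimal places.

0.45

P(theta) = 1 / (1 + exp(−a(theta − b)))
P_1 = 1/(1+e^{0.2640}) = 0.4344
P_2 = 1/(1+e^{3.9936}) = 0.0181
E[score] = 0.4344 + 0.0181 = 0.4525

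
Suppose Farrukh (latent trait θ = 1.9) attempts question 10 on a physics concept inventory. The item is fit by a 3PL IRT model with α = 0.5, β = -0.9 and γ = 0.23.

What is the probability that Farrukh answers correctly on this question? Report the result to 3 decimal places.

P(θ) = γ + (1 − γ) · 1 / (1 + exp(−α(θ − β)))
Exponent: 0.5 × (1.9 − (-0.9)) = 1.4000
1/(1 + e^{-1.4000}) = 0.8022
P = 0.23 + 0.77 × 0.8022 = 0.8477

0.848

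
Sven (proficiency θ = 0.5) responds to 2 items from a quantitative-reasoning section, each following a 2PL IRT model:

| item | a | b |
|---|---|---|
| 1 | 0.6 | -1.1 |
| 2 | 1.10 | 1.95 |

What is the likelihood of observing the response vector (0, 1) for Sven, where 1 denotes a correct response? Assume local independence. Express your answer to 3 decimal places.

P(θ) = 1 / (1 + exp(−a(θ − b)))
P_1 = 1/(1+e^{-0.9600}) = 0.7231
P_2 = 1/(1+e^{1.5950}) = 0.1687
L = (1−P_1) × P_2 = 0.2769 × 0.1687 = 0.04670

0.047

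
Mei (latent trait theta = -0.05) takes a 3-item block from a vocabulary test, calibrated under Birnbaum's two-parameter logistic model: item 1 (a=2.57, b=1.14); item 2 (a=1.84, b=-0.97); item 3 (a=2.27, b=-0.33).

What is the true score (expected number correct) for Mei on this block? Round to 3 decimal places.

1.543

P(theta) = 1 / (1 + exp(−a(theta − b)))
P_1 = 1/(1+e^{3.0583}) = 0.0449
P_2 = 1/(1+e^{-1.6928}) = 0.8446
P_3 = 1/(1+e^{-0.6356}) = 0.6538
E[score] = 0.0449 + 0.8446 + 0.6538 = 1.5432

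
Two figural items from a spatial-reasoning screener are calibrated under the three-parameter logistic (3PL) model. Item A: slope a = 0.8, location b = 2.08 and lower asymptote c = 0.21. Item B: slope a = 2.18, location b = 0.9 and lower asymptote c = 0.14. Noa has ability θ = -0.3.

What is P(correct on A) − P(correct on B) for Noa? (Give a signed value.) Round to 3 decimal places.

0.114

P(θ) = c + (1 − c) · 1 / (1 + exp(−a(θ − b)))
P_A = 0.3124
P_B = 0.1986
P_A − P_B = 0.1138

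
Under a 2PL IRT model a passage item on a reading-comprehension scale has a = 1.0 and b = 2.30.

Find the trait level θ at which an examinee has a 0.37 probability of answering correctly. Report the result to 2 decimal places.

P(θ) = 1 / (1 + exp(−a(θ − b)))
logit = ln(0.3700/0.6300) = -0.5322
θ = b + logit/(a) = 2.30 + (-0.5322)/1.0000 = 1.7678

1.77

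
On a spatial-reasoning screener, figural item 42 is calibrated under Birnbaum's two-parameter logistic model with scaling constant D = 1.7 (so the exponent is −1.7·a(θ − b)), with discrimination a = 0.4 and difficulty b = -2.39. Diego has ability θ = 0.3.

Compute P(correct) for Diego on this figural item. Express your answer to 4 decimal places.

P(θ) = 1 / (1 + exp(−D·a(θ − b)))
Exponent: 1.7 × 0.4 × (0.3 − (-2.39)) = 1.8292
1/(1 + e^{-1.8292}) = 0.8617
P = 0.8617

0.8617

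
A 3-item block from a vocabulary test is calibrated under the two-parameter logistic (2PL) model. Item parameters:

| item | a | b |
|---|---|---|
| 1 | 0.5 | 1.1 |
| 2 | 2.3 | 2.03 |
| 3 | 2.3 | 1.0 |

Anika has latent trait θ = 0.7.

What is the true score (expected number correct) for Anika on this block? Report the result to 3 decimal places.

0.829

P(θ) = 1 / (1 + exp(−a(θ − b)))
P_1 = 1/(1+e^{0.2000}) = 0.4502
P_2 = 1/(1+e^{3.0590}) = 0.0448
P_3 = 1/(1+e^{0.6900}) = 0.3340
E[score] = 0.4502 + 0.0448 + 0.3340 = 0.8290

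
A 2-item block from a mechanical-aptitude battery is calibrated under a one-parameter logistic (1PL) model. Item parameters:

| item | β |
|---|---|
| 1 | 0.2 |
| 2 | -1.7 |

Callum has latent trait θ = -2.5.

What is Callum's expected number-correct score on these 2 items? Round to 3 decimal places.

P(θ) = 1 / (1 + exp(−(θ − β)))
P_1 = 1/(1+e^{2.7000}) = 0.0630
P_2 = 1/(1+e^{0.8000}) = 0.3100
E[score] = 0.0630 + 0.3100 = 0.3730

0.373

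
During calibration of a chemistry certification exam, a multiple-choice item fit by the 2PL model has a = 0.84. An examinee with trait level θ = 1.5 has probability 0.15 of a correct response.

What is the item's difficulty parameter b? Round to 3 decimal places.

P(θ) = 1 / (1 + exp(−a(θ − b)))
logit(0.15) = ln(0.15/0.85) = -1.7346
b = θ − logit/(a) = 1.5 − (-1.7346)/0.8400 = 3.5650

3.565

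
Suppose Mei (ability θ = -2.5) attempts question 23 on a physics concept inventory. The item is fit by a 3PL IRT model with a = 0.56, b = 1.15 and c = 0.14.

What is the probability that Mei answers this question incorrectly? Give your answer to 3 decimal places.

P(θ) = c + (1 − c) · 1 / (1 + exp(−a(θ − b)))
Exponent: 0.56 × (-2.5 − 1.15) = -2.0440
1/(1 + e^{2.0440}) = 0.1147
P = 0.14 + 0.86 × 0.1147 = 0.2386
P(incorrect) = 1 − 0.2386 = 0.7614

0.761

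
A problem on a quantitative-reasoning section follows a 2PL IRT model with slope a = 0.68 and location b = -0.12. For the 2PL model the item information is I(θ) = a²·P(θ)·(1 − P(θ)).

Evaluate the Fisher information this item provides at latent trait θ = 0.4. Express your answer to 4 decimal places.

P = 1/(1+e^{-0.3536}) = 0.5875
P(1−P) = 0.5875 × 0.4125 = 0.2423
I = a² × P(1−P) = 0.68² × 0.2423 = 0.11206

0.1121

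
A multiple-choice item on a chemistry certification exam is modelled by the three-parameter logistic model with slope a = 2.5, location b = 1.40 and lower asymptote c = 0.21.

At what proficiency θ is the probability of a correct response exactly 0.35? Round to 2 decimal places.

0.79

P(θ) = c + (1 − c) · 1 / (1 + exp(−a(θ − b)))
Remove guessing floor: (0.35 − 0.21)/(1 − 0.21) = 0.1772
logit = ln(0.1772/0.8228) = -1.5353
θ = b + logit/(a) = 1.40 + (-1.5353)/2.5000 = 0.7859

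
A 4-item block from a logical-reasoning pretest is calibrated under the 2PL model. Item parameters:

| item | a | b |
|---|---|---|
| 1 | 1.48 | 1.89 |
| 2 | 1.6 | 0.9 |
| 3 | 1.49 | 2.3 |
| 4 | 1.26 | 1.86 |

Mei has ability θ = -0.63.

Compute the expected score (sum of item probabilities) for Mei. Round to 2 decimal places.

P(θ) = 1 / (1 + exp(−a(θ − b)))
P_1 = 1/(1+e^{3.7296}) = 0.0234
P_2 = 1/(1+e^{2.4480}) = 0.0796
P_3 = 1/(1+e^{4.3657}) = 0.0125
P_4 = 1/(1+e^{3.1374}) = 0.0416
E[score] = 0.0234 + 0.0796 + 0.0125 + 0.0416 = 0.1572

0.16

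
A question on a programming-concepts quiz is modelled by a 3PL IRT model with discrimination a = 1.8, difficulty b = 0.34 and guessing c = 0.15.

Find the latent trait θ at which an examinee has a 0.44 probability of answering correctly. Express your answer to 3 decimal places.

-0.026

P(θ) = c + (1 − c) · 1 / (1 + exp(−a(θ − b)))
Remove guessing floor: (0.44 − 0.15)/(1 − 0.15) = 0.3412
logit = ln(0.3412/0.6588) = -0.6581
θ = b + logit/(a) = 0.34 + (-0.6581)/1.8000 = -0.0256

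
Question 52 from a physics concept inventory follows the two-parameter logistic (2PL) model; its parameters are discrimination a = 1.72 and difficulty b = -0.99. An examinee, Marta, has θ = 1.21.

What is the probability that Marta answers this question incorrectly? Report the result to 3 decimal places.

P(θ) = 1 / (1 + exp(−a(θ − b)))
Exponent: 1.72 × (1.21 − (-0.99)) = 3.7840
1/(1 + e^{-3.7840}) = 0.9778
P(incorrect) = 1 − 0.9778 = 0.0222

0.022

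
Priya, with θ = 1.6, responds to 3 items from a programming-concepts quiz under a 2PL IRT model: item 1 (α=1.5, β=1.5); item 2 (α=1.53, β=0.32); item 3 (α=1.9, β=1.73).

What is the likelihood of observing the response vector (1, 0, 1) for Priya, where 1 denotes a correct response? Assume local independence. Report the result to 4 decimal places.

0.0291

P(θ) = 1 / (1 + exp(−α(θ − β)))
P_1 = 1/(1+e^{-0.1500}) = 0.5374
P_2 = 1/(1+e^{-1.9584}) = 0.8764
P_3 = 1/(1+e^{0.2470}) = 0.4386
L = P_1 × (1−P_2) × P_3 = 0.5374 × 0.1236 × 0.4386 = 0.02914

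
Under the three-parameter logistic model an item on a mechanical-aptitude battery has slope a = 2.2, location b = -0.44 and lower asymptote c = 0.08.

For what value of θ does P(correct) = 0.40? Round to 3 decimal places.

-0.726

P(θ) = c + (1 − c) · 1 / (1 + exp(−a(θ − b)))
Remove guessing floor: (0.40 − 0.08)/(1 − 0.08) = 0.3478
logit = ln(0.3478/0.6522) = -0.6286
θ = b + logit/(a) = -0.44 + (-0.6286)/2.2000 = -0.7257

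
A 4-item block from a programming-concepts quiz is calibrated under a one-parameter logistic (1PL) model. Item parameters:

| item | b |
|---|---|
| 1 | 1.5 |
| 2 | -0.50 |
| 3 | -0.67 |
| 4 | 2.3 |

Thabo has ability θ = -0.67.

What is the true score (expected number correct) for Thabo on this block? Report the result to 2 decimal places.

1.11

P(θ) = 1 / (1 + exp(−(θ − b)))
P_1 = 1/(1+e^{2.1700}) = 0.1025
P_2 = 1/(1+e^{0.1700}) = 0.4576
P_3 = 1/(1+e^{0.0000}) = 0.5000
P_4 = 1/(1+e^{2.9700}) = 0.0488
E[score] = 0.1025 + 0.4576 + 0.5000 + 0.0488 = 1.1089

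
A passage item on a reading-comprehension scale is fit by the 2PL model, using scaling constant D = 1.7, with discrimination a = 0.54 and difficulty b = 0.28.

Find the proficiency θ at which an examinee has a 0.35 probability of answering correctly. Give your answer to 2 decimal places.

P(θ) = 1 / (1 + exp(−D·a(θ − b)))
logit = ln(0.3500/0.6500) = -0.6190
θ = b + logit/(1.7·a) = 0.28 + (-0.6190)/0.9180 = -0.3943

-0.39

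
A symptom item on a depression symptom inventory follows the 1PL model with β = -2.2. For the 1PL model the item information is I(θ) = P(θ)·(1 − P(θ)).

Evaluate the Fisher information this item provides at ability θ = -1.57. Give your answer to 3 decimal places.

0.227

P = 1/(1+e^{-0.6300}) = 0.6525
P(1−P) = 0.6525 × 0.3475 = 0.2267
I = P(1−P) = 0.22675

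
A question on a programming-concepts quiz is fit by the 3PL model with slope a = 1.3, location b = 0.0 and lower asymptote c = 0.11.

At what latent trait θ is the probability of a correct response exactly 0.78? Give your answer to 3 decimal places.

P(θ) = c + (1 − c) · 1 / (1 + exp(−a(θ − b)))
Remove guessing floor: (0.78 − 0.11)/(1 − 0.11) = 0.7528
logit = ln(0.7528/0.2472) = 1.1137
θ = b + logit/(a) = 0.0 + 1.1137/1.3000 = 0.8567

0.857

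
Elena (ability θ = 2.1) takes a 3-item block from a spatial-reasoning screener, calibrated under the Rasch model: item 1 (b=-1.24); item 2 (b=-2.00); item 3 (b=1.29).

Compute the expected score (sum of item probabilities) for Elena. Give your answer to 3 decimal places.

P(θ) = 1 / (1 + exp(−(θ − b)))
P_1 = 1/(1+e^{-3.3400}) = 0.9658
P_2 = 1/(1+e^{-4.1000}) = 0.9837
P_3 = 1/(1+e^{-0.8100}) = 0.6921
E[score] = 0.9658 + 0.9837 + 0.6921 = 2.6416

2.642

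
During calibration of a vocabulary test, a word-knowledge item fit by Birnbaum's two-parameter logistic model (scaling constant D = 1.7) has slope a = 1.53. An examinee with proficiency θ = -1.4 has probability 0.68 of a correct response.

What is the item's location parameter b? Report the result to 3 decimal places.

P(θ) = 1 / (1 + exp(−D·a(θ − b)))
logit(0.68) = ln(0.68/0.32) = 0.7538
b = θ − logit/(1.7·a) = -1.4 − 0.7538/2.6010 = -1.6898

-1.690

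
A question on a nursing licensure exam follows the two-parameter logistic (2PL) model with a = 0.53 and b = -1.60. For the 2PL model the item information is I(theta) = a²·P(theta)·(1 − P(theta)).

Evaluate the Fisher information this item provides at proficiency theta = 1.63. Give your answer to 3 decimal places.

P = 1/(1+e^{-1.7119}) = 0.8471
P(1−P) = 0.8471 × 0.1529 = 0.1295
I = a² × P(1−P) = 0.53² × 0.1295 = 0.03639

0.036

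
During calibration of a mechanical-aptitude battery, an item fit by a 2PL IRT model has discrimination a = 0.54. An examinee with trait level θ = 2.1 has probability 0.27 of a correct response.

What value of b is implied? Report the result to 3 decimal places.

P(θ) = 1 / (1 + exp(−a(θ − b)))
logit(0.27) = ln(0.27/0.73) = -0.9946
b = θ − logit/(a) = 2.1 − (-0.9946)/0.5400 = 3.9419

3.942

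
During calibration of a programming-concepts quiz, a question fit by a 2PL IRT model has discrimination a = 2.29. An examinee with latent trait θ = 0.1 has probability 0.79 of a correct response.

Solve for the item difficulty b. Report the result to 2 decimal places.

P(θ) = 1 / (1 + exp(−a(θ − b)))
logit(0.79) = ln(0.79/0.21) = 1.3249
b = θ − logit/(a) = 0.1 − 1.3249/2.2900 = -0.4786

-0.48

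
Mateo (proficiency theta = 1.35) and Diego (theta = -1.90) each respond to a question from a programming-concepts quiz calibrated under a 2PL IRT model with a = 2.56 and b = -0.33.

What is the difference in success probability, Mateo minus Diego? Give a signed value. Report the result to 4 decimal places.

0.9690

P(theta) = 1 / (1 + exp(−a(theta − b)))
P(Mateo) = 0.9866  [exponent 4.3008]
P(Diego) = 0.0177  [exponent -4.0192]
Difference = 0.9866 − 0.0177 = 0.9690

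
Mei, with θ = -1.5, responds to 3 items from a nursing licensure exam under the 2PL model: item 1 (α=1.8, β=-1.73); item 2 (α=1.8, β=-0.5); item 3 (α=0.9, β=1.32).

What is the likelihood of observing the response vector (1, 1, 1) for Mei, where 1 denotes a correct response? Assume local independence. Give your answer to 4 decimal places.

P(θ) = 1 / (1 + exp(−α(θ − β)))
P_1 = 1/(1+e^{-0.4140}) = 0.6020
P_2 = 1/(1+e^{1.8000}) = 0.1419
P_3 = 1/(1+e^{2.5380}) = 0.0732
L = P_1 × P_2 × P_3 = 0.6020 × 0.1419 × 0.0732 = 0.00625

0.0063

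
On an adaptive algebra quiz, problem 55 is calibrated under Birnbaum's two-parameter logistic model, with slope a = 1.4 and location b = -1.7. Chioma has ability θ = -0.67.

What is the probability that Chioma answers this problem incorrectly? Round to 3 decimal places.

0.191

P(θ) = 1 / (1 + exp(−a(θ − b)))
Exponent: 1.4 × (-0.67 − (-1.7)) = 1.4420
1/(1 + e^{-1.4420}) = 0.8088
P(incorrect) = 1 − 0.8088 = 0.1912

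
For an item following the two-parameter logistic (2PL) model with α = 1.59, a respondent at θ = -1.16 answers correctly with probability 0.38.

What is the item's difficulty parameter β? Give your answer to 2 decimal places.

-0.85

P(θ) = 1 / (1 + exp(−α(θ − β)))
logit(0.38) = ln(0.38/0.62) = -0.4895
β = θ − logit/(α) = -1.16 − (-0.4895)/1.5900 = -0.8521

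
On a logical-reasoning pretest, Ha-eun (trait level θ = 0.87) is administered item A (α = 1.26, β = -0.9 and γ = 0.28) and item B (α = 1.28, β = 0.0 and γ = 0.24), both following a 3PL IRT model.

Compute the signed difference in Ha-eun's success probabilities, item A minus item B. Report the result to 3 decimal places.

0.118

P(θ) = γ + (1 − γ) · 1 / (1 + exp(−α(θ − β)))
P_A = 0.9301
P_B = 0.8121
P_A − P_B = 0.1180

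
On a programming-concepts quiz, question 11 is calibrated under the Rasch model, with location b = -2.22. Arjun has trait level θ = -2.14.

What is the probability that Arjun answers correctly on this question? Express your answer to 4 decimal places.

0.5200

P(θ) = 1 / (1 + exp(−(θ − b)))
Exponent: (-2.14 − (-2.22)) = 0.0800
1/(1 + e^{-0.0800}) = 0.5200
P = 0.5200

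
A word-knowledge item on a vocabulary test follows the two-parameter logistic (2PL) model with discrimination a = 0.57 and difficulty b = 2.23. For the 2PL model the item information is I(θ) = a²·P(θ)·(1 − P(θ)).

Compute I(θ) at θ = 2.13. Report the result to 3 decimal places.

P = 1/(1+e^{0.0570}) = 0.4858
P(1−P) = 0.4858 × 0.5142 = 0.2498
I = a² × P(1−P) = 0.57² × 0.2498 = 0.08116

0.081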